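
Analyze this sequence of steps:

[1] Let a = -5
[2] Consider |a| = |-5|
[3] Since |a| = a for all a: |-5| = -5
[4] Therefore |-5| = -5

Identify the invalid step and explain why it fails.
Step 3: Since |a| = a for all a: |-5| = -5

Step 3 incorrectly states that |a| = a for all a. The correct definition is |a| = a when a >= 0, and |a| = -a when a < 0. Since -5 < 0, we have |-5| = -(-5) = 5, not -5.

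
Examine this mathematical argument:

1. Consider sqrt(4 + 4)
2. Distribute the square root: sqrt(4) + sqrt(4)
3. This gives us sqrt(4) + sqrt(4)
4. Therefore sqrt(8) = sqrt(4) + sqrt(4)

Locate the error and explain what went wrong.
Step 2: Distribute the square root: sqrt(4) + sqrt(4)

Step 2 incorrectly 'distributes' the square root over addition. The square root function does not distribute: sqrt(a + b) ≠ sqrt(a) + sqrt(b). In fact, sqrt(4 + 4) = sqrt(8) ≈ 2.8284, while sqrt(4) + sqrt(4) ≈ 4.0000.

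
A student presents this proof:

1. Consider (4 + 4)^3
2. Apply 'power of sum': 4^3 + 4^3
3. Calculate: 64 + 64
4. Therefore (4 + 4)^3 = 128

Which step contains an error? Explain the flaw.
Step 2: Apply 'power of sum': 4^3 + 4^3

Step 2 incorrectly applies a non-existent rule '(a+b)^n = a^n + b^n'. This is false in general. The correct expansion uses the binomial theorem. The actual value is (4 + 4)^3 = 8^3 = 512, not 128.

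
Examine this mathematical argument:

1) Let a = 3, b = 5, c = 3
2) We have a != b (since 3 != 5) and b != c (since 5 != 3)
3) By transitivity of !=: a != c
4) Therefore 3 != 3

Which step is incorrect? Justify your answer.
Step 3: By transitivity of !=: a != c

Step 3 incorrectly applies transitivity to the '!=' relation. Transitivity states: if a R b and b R c, then a R c. However, '!=' is not transitive. Counterexample: 3 != 5 and 5 != 3, but 3 = 3 (both equal 3). Transitivity holds for relations like <, <=, =, but not for !=.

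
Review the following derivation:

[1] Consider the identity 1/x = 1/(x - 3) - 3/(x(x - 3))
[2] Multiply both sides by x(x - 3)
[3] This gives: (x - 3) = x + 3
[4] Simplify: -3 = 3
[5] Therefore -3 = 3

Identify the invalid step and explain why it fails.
Step 3: This gives: (x - 3) = x + 3

Step 3 makes a sign error when clearing denominators. Multiplying -3/(x(x - 3)) by x(x - 3) gives -3, not +3. The correct result is (x - 3) = x - 3, which is trivially true, not (x - 3) = x + 3. (Step 1 is a valid identity: 1/(x - 3) - 3/(x(x - 3)) = (x - 3)/(x(x - 3)) = 1/x.)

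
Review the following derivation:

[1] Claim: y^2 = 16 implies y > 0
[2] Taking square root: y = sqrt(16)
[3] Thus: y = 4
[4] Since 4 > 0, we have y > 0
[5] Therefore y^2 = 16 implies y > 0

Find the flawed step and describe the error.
Step 2: Taking square root: y = sqrt(16)

Step 2 takes the square root and assumes the positive root only. The equation y^2 = 16 actually has two solutions: y = 4 and y = -4. The proof silently assumes y > 0 without justification, then uses this assumption to conclude y > 0, which is circular. The counterexample y = -4 shows the claim is false.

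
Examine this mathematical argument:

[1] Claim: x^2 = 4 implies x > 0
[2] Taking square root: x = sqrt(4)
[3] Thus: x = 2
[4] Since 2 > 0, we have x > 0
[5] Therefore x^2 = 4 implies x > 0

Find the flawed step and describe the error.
Step 2: Taking square root: x = sqrt(4)

Step 2 takes the square root and assumes the positive root only. The equation x^2 = 4 actually has two solutions: x = 2 and x = -2. The proof silently assumes x > 0 without justification, then uses this assumption to conclude x > 0, which is circular. The counterexample x = -2 shows the claim is false.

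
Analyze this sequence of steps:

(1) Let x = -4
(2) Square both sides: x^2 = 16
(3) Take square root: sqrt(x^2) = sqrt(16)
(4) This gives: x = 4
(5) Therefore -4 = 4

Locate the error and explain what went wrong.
Step 4: This gives: x = 4

Step 4 incorrectly states that sqrt(x^2) = x. The correct identity is sqrt(x^2) = |x|. Since x = -4 < 0, we have sqrt(x^2) = |-4| = 4, not x = -4.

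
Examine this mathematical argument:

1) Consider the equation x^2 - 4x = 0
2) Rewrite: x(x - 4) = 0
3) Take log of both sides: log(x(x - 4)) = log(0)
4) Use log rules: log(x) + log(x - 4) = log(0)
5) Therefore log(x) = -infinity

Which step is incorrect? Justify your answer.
Step 3: Take log of both sides: log(x(x - 4)) = log(0)

Step 3 takes the logarithm of both sides, resulting in log(0) on the right side. The logarithm is only defined for positive numbers; log(0) is undefined (approaches negative infinity). This operation is invalid.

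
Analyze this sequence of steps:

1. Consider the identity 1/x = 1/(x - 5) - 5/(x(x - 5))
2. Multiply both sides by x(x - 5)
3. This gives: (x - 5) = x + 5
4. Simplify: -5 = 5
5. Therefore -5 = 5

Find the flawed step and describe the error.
Step 3: This gives: (x - 5) = x + 5

Step 3 makes a sign error when clearing denominators. Multiplying -5/(x(x - 5)) by x(x - 5) gives -5, not +5. The correct result is (x - 5) = x - 5, which is trivially true, not (x - 5) = x + 5. (Step 1 is a valid identity: 1/(x - 5) - 5/(x(x - 5)) = (x - 5)/(x(x - 5)) = 1/x.)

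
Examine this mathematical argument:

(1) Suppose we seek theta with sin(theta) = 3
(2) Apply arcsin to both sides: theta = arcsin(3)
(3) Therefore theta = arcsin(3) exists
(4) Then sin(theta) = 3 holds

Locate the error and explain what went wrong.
Step 2: Apply arcsin to both sides: theta = arcsin(3)

Step 2 applies arcsin to 3. However, arcsin(x) is only defined for x in [-1, 1] because sin(theta) can only produce values in that range. Since |3| > 1, arcsin(3) is undefined. There is no angle whose sine equals 3.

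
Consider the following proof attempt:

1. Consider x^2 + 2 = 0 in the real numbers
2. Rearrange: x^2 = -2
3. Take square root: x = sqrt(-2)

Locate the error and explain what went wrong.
Step 3: Take square root: x = sqrt(-2)

Step 3 takes the square root of -2, which is negative. In the real number system, the square root of a negative number is undefined. The equation x^2 + 2 = 0 has no real solutions. Square roots of negative numbers only exist in the complex numbers.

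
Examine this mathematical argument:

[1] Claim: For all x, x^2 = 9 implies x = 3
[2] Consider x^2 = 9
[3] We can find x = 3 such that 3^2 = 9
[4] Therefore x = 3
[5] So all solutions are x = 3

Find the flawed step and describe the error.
Step 4: Therefore x = 3

Step 4 incorrectly concludes that x = 3 is the only solution. The proof shows that x = 3 is A solution (existence), but does not show it is the ONLY solution (uniqueness). In fact, x = -3 is also a solution since (-3)^2 = 9. Finding one solution doesn't prove there are no others.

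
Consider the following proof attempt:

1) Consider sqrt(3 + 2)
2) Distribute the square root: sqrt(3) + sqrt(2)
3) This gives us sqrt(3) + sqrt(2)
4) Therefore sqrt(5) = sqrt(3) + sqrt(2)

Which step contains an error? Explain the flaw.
Step 2: Distribute the square root: sqrt(3) + sqrt(2)

Step 2 incorrectly 'distributes' the square root over addition. The square root function does not distribute: sqrt(a + b) ≠ sqrt(a) + sqrt(b). In fact, sqrt(3 + 2) = sqrt(5) ≈ 2.2361, while sqrt(3) + sqrt(2) ≈ 3.1463.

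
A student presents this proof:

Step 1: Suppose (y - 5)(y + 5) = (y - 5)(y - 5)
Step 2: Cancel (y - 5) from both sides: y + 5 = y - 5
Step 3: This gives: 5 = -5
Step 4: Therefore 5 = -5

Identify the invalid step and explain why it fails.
Step 2: Cancel (y - 5) from both sides: y + 5 = y - 5

Step 2 cancels (y - 5) from both sides. This is only valid if (y - 5) ≠ 0, i.e., y ≠ 5. When y = 5, both sides equal zero regardless of the other factors. The correct approach requires considering y = 5 as a separate case.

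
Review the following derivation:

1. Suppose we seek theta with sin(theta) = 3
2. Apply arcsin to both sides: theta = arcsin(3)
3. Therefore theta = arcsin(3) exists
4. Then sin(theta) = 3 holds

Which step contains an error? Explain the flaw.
Step 2: Apply arcsin to both sides: theta = arcsin(3)

Step 2 applies arcsin to 3. However, arcsin(x) is only defined for x in [-1, 1] because sin(theta) can only produce values in that range. Since |3| > 1, arcsin(3) is undefined. There is no angle whose sine equals 3.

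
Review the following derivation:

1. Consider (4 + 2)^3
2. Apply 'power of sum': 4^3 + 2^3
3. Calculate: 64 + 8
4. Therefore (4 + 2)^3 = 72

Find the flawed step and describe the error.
Step 2: Apply 'power of sum': 4^3 + 2^3

Step 2 incorrectly applies a non-existent rule '(a+b)^n = a^n + b^n'. This is false in general. The correct expansion uses the binomial theorem. The actual value is (4 + 2)^3 = 6^3 = 216, not 72.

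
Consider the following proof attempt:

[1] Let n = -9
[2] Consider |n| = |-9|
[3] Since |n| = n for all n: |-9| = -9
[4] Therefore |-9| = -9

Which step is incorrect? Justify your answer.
Step 3: Since |n| = n for all n: |-9| = -9

Step 3 incorrectly states that |n| = n for all n. The correct definition is |n| = n when n >= 0, and |n| = -n when n < 0. Since -9 < 0, we have |-9| = -(-9) = 9, not -9.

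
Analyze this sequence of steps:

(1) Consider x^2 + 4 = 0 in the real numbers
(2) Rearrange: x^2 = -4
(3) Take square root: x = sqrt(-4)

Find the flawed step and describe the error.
Step 3: Take square root: x = sqrt(-4)

Step 3 takes the square root of -4, which is negative. In the real number system, the square root of a negative number is undefined. The equation x^2 + 4 = 0 has no real solutions. Square roots of negative numbers only exist in the complex numbers.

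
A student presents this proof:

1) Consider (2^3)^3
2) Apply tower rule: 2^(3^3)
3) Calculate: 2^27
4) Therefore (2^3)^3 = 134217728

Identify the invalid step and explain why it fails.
Step 2: Apply tower rule: 2^(3^3)

Step 2 incorrectly states that (a^b)^c = a^(b^c). The correct rule is (a^b)^c = a^(b×c). The actual value is (2^3)^3 = 2^9 = 512, not 2^27 = 134217728.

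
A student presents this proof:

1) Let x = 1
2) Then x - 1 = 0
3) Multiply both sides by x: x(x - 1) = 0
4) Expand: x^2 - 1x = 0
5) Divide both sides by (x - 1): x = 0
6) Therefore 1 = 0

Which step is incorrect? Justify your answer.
Step 5: Divide both sides by (x - 1): x = 0

Step 5 divides both sides by (x - 1). However, since x = 1, we have (x - 1) = 0. Division by zero is undefined, making this step invalid.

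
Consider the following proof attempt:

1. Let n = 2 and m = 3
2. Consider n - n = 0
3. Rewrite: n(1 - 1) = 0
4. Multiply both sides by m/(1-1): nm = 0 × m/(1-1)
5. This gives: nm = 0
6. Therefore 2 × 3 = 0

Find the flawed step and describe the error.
Step 4: Multiply both sides by m/(1-1): nm = 0 × m/(1-1)

Step 4 multiplies both sides by m/(1-1). However, 1-1 = 0, so this is multiplication by m/0, which is undefined. We cannot multiply by an undefined expression.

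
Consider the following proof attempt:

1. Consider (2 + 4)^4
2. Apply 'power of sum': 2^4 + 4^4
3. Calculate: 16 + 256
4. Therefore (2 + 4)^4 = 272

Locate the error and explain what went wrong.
Step 2: Apply 'power of sum': 2^4 + 4^4

Step 2 incorrectly applies a non-existent rule '(a+b)^n = a^n + b^n'. This is false in general. The correct expansion uses the binomial theorem. The actual value is (2 + 4)^4 = 6^4 = 1296, not 272.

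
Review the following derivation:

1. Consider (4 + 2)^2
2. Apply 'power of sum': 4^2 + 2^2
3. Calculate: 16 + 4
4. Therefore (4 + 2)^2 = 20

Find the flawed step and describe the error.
Step 2: Apply 'power of sum': 4^2 + 2^2

Step 2 incorrectly applies a non-existent rule '(a+b)^n = a^n + b^n'. This is false in general. The correct expansion uses the binomial theorem. The actual value is (4 + 2)^2 = 6^2 = 36, not 20.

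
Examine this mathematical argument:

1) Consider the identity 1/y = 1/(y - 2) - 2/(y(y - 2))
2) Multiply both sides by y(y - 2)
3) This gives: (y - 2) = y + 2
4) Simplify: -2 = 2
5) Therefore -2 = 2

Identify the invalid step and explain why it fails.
Step 3: This gives: (y - 2) = y + 2

Step 3 makes a sign error when clearing denominators. Multiplying -2/(y(y - 2)) by y(y - 2) gives -2, not +2. The correct result is (y - 2) = y - 2, which is trivially true, not (y - 2) = y + 2. (Step 1 is a valid identity: 1/(y - 2) - 2/(y(y - 2)) = (y - 2)/(y(y - 2)) = 1/y.)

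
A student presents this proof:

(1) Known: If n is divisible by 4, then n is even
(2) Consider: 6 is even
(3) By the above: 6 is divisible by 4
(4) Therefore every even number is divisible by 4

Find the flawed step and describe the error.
Step 3: By the above: 6 is divisible by 4

Step 3 commits the fallacy of affirming the consequent. The known fact 'divisible by 4 → even' does NOT imply 'even → divisible by 4'. That would be the converse, which is false. For example, 6 is even but 6 ÷ 4 = 1.50, which is not an integer.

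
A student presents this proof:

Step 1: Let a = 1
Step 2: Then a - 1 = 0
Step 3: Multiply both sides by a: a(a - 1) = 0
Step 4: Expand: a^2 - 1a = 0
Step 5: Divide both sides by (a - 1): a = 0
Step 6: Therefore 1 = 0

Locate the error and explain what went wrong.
Step 5: Divide both sides by (a - 1): a = 0

Step 5 divides both sides by (a - 1). However, since a = 1, we have (a - 1) = 0. Division by zero is undefined, making this step invalid.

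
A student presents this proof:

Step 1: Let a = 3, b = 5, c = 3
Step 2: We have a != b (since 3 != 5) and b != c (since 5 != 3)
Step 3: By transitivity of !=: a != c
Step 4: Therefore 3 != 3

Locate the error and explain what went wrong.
Step 3: By transitivity of !=: a != c

Step 3 incorrectly applies transitivity to the '!=' relation. Transitivity states: if a R b and b R c, then a R c. However, '!=' is not transitive. Counterexample: 3 != 5 and 5 != 3, but 3 = 3 (both equal 3). Transitivity holds for relations like <, <=, =, but not for !=.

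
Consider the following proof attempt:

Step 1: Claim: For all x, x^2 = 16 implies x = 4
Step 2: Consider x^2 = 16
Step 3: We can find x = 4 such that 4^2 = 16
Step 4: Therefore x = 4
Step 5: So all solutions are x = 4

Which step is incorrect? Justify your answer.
Step 4: Therefore x = 4

Step 4 incorrectly concludes that x = 4 is the only solution. The proof shows that x = 4 is A solution (existence), but does not show it is the ONLY solution (uniqueness). In fact, x = -4 is also a solution since (-4)^2 = 16. Finding one solution doesn't prove there are no others.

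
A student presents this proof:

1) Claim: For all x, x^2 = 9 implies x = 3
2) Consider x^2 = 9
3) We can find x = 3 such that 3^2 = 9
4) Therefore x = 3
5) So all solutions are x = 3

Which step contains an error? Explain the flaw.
Step 4: Therefore x = 3

Step 4 incorrectly concludes that x = 3 is the only solution. The proof shows that x = 3 is A solution (existence), but does not show it is the ONLY solution (uniqueness). In fact, x = -3 is also a solution since (-3)^2 = 9. Finding one solution doesn't prove there are no others.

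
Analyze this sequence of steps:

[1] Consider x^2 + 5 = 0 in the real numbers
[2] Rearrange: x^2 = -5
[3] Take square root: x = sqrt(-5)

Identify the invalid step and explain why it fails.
Step 3: Take square root: x = sqrt(-5)

Step 3 takes the square root of -5, which is negative. In the real number system, the square root of a negative number is undefined. The equation x^2 + 5 = 0 has no real solutions. Square roots of negative numbers only exist in the complex numbers.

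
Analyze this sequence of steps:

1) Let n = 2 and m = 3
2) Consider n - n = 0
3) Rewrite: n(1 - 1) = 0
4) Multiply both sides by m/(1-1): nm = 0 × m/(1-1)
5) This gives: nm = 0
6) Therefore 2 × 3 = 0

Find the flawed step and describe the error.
Step 4: Multiply both sides by m/(1-1): nm = 0 × m/(1-1)

Step 4 multiplies both sides by m/(1-1). However, 1-1 = 0, so this is multiplication by m/0, which is undefined. We cannot multiply by an undefined expression.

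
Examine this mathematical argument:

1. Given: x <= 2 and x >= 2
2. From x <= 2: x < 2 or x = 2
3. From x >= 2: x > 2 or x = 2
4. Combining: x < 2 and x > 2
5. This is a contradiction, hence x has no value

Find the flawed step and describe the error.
Step 4: Combining: x < 2 and x > 2

Step 4 incorrectly combines the conditions. From x <= 2 and x >= 2, the intersection is x = 2. The error treats the 'or' cases as 'and' requirements. The correct conclusion is that x = 2 is the unique solution, not that no solution exists.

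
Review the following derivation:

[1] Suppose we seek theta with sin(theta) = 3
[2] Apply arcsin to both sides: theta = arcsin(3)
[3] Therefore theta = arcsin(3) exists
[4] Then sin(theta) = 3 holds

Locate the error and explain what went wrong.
Step 2: Apply arcsin to both sides: theta = arcsin(3)

Step 2 applies arcsin to 3. However, arcsin(x) is only defined for x in [-1, 1] because sin(theta) can only produce values in that range. Since |3| > 1, arcsin(3) is undefined. There is no angle whose sine equals 3.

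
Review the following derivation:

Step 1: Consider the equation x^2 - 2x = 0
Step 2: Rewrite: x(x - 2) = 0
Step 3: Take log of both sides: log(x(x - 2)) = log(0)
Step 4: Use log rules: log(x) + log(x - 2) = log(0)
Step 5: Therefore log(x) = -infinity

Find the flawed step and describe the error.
Step 3: Take log of both sides: log(x(x - 2)) = log(0)

Step 3 takes the logarithm of both sides, resulting in log(0) on the right side. The logarithm is only defined for positive numbers; log(0) is undefined (approaches negative infinity). This operation is invalid.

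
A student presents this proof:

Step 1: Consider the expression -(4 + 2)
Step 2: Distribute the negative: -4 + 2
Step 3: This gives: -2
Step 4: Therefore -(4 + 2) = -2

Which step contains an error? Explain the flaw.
Step 2: Distribute the negative: -4 + 2

Step 2 incorrectly distributes the negative sign. The correct distribution is -(4 + 2) = -4 - 2 = -6. The negative must be applied to both terms, not just the first. The error treats -(4 + 2) as -4 + 2, which equals -2 instead of -6.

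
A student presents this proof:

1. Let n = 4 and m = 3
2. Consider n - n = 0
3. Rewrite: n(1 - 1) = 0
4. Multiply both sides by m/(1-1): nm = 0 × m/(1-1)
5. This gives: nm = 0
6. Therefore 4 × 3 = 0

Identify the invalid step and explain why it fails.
Step 4: Multiply both sides by m/(1-1): nm = 0 × m/(1-1)

Step 4 multiplies both sides by m/(1-1). However, 1-1 = 0, so this is multiplication by m/0, which is undefined. We cannot multiply by an undefined expression.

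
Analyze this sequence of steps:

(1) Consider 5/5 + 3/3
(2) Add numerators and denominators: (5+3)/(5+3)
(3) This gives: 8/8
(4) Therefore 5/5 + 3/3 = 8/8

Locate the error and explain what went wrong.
Step 2: Add numerators and denominators: (5+3)/(5+3)

Step 2 incorrectly adds fractions by separately adding numerators and denominators. This is wrong. The correct method requires a common denominator: 5/5 + 3/3 = (5×3 + 3×5)/(5×3) = 30/15 = 2. The method used gives 8/8, which is different.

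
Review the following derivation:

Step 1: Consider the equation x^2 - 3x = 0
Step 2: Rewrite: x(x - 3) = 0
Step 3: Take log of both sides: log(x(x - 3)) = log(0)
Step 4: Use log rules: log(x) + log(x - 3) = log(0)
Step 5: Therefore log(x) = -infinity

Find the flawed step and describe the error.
Step 3: Take log of both sides: log(x(x - 3)) = log(0)

Step 3 takes the logarithm of both sides, resulting in log(0) on the right side. The logarithm is only defined for positive numbers; log(0) is undefined (approaches negative infinity). This operation is invalid.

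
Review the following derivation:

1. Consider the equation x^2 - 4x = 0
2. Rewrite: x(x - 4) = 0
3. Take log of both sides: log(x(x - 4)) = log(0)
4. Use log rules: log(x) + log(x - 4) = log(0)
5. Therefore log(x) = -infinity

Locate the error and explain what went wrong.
Step 3: Take log of both sides: log(x(x - 4)) = log(0)

Step 3 takes the logarithm of both sides, resulting in log(0) on the right side. The logarithm is only defined for positive numbers; log(0) is undefined (approaches negative infinity). This operation is invalid.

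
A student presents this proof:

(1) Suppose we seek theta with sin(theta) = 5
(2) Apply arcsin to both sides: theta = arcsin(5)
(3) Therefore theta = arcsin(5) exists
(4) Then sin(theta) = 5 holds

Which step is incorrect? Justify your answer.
Step 2: Apply arcsin to both sides: theta = arcsin(5)

Step 2 applies arcsin to 5. However, arcsin(x) is only defined for x in [-1, 1] because sin(theta) can only produce values in that range. Since |5| > 1, arcsin(5) is undefined. There is no angle whose sine equals 5.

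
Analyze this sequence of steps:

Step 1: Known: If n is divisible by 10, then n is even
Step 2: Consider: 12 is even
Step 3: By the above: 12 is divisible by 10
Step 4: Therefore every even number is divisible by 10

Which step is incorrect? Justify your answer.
Step 3: By the above: 12 is divisible by 10

Step 3 commits the fallacy of affirming the consequent. The known fact 'divisible by 10 → even' does NOT imply 'even → divisible by 10'. That would be the converse, which is false. For example, 12 is even but 12 ÷ 10 = 1.20, which is not an integer.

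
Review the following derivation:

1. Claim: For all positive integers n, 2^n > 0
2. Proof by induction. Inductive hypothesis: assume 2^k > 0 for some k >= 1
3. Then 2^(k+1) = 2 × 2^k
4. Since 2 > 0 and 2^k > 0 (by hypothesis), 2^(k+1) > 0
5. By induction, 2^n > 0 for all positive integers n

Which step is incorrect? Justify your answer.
Step 5: By induction, 2^n > 0 for all positive integers n

Step 5 concludes the proof by induction, but no base case was ever established. A valid induction proof requires: (1) a base case proving 2^1 > 0, and (2) an inductive step showing IF 2^k > 0 THEN 2^(k+1) > 0. Steps 2-4 correctly establish the inductive step, but without the base case the conclusion in step 5 does not follow.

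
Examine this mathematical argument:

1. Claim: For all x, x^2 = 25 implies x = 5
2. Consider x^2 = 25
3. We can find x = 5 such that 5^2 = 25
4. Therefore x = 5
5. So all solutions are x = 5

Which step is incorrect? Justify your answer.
Step 4: Therefore x = 5

Step 4 incorrectly concludes that x = 5 is the only solution. The proof shows that x = 5 is A solution (existence), but does not show it is the ONLY solution (uniqueness). In fact, x = -5 is also a solution since (-5)^2 = 25. Finding one solution doesn't prove there are no others.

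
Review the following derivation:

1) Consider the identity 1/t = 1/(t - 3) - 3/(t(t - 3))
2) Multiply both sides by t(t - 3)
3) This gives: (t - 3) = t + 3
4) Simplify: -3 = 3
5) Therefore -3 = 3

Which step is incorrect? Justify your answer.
Step 3: This gives: (t - 3) = t + 3

Step 3 makes a sign error when clearing denominators. Multiplying -3/(t(t - 3)) by t(t - 3) gives -3, not +3. The correct result is (t - 3) = t - 3, which is trivially true, not (t - 3) = t + 3. (Step 1 is a valid identity: 1/(t - 3) - 3/(t(t - 3)) = (t - 3)/(t(t - 3)) = 1/t.)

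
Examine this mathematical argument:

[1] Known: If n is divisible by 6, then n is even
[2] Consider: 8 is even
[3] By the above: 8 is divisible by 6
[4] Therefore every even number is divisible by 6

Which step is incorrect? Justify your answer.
Step 3: By the above: 8 is divisible by 6

Step 3 commits the fallacy of affirming the consequent. The known fact 'divisible by 6 → even' does NOT imply 'even → divisible by 6'. That would be the converse, which is false. For example, 8 is even but 8 ÷ 6 = 1.33, which is not an integer.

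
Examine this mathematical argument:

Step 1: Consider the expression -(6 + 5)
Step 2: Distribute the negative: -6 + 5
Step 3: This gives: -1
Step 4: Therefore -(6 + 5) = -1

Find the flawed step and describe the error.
Step 2: Distribute the negative: -6 + 5

Step 2 incorrectly distributes the negative sign. The correct distribution is -(6 + 5) = -6 - 5 = -11. The negative must be applied to both terms, not just the first. The error treats -(6 + 5) as -6 + 5, which equals -1 instead of -11.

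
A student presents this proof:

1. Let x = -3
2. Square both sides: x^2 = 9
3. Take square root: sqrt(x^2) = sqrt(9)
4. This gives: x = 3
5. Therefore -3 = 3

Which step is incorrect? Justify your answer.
Step 4: This gives: x = 3

Step 4 incorrectly states that sqrt(x^2) = x. The correct identity is sqrt(x^2) = |x|. Since x = -3 < 0, we have sqrt(x^2) = |-3| = 3, not x = -3.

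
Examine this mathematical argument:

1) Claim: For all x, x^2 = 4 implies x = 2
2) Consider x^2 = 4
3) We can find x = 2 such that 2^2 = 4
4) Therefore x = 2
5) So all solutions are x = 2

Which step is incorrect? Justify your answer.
Step 4: Therefore x = 2

Step 4 incorrectly concludes that x = 2 is the only solution. The proof shows that x = 2 is A solution (existence), but does not show it is the ONLY solution (uniqueness). In fact, x = -2 is also a solution since (-2)^2 = 4. Finding one solution doesn't prove there are no others.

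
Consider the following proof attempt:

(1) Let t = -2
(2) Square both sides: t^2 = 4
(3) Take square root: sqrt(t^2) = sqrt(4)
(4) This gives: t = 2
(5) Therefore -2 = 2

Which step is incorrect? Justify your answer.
Step 4: This gives: t = 2

Step 4 incorrectly states that sqrt(t^2) = t. The correct identity is sqrt(t^2) = |t|. Since t = -2 < 0, we have sqrt(t^2) = |-2| = 2, not t = -2.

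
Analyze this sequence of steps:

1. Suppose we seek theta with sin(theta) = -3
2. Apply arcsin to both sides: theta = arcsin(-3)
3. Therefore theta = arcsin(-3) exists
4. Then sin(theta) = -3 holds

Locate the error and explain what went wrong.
Step 2: Apply arcsin to both sides: theta = arcsin(-3)

Step 2 applies arcsin to -3. However, arcsin(x) is only defined for x in [-1, 1] because sin(theta) can only produce values in that range. Since |-3| > 1, arcsin(-3) is undefined. There is no angle whose sine equals -3.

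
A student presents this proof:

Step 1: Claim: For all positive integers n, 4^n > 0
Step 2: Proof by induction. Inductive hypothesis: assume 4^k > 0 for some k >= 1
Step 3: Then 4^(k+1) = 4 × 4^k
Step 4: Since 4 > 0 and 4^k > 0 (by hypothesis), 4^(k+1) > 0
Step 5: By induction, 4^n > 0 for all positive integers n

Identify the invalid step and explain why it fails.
Step 5: By induction, 4^n > 0 for all positive integers n

Step 5 concludes the proof by induction, but no base case was ever established. A valid induction proof requires: (1) a base case proving 4^1 > 0, and (2) an inductive step showing IF 4^k > 0 THEN 4^(k+1) > 0. Steps 2-4 correctly establish the inductive step, but without the base case the conclusion in step 5 does not follow.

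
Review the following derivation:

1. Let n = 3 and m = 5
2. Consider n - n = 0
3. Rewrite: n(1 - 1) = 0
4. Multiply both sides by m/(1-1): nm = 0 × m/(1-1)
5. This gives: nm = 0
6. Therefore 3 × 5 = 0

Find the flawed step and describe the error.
Step 4: Multiply both sides by m/(1-1): nm = 0 × m/(1-1)

Step 4 multiplies both sides by m/(1-1). However, 1-1 = 0, so this is multiplication by m/0, which is undefined. We cannot multiply by an undefined expression.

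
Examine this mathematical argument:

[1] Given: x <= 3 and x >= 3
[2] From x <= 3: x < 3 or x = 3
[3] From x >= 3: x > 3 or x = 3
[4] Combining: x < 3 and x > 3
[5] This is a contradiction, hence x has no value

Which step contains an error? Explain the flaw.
Step 4: Combining: x < 3 and x > 3

Step 4 incorrectly combines the conditions. From x <= 3 and x >= 3, the intersection is x = 3. The error treats the 'or' cases as 'and' requirements. The correct conclusion is that x = 3 is the unique solution, not that no solution exists.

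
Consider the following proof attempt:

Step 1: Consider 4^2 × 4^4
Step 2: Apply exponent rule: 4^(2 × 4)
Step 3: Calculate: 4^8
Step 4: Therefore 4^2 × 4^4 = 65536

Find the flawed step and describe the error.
Step 2: Apply exponent rule: 4^(2 × 4)

Step 2 incorrectly states that a^b × a^c = a^(b×c). The correct rule is a^b × a^c = a^(b+c). The actual value is 4^2 × 4^4 = 4^6 = 4096, not 4^8 = 65536.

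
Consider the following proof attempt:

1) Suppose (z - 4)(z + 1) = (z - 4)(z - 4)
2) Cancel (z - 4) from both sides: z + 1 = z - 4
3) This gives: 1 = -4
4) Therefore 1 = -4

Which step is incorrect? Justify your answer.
Step 2: Cancel (z - 4) from both sides: z + 1 = z - 4

Step 2 cancels (z - 4) from both sides. This is only valid if (z - 4) ≠ 0, i.e., z ≠ 4. When z = 4, both sides equal zero regardless of the other factors. The correct approach requires considering z = 4 as a separate case.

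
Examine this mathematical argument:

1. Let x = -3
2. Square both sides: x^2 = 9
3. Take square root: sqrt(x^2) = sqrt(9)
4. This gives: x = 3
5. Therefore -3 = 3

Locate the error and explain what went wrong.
Step 4: This gives: x = 3

Step 4 incorrectly states that sqrt(x^2) = x. The correct identity is sqrt(x^2) = |x|. Since x = -3 < 0, we have sqrt(x^2) = |-3| = 3, not x = -3.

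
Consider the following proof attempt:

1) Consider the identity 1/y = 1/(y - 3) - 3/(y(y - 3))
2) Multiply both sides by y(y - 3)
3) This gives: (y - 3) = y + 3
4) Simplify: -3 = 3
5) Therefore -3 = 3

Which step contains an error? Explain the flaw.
Step 3: This gives: (y - 3) = y + 3

Step 3 makes a sign error when clearing denominators. Multiplying -3/(y(y - 3)) by y(y - 3) gives -3, not +3. The correct result is (y - 3) = y - 3, which is trivially true, not (y - 3) = y + 3. (Step 1 is a valid identity: 1/(y - 3) - 3/(y(y - 3)) = (y - 3)/(y(y - 3)) = 1/y.)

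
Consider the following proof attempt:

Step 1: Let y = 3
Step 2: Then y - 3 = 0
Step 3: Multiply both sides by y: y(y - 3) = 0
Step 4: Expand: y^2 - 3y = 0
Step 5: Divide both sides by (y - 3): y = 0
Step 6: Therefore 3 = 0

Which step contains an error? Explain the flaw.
Step 5: Divide both sides by (y - 3): y = 0

Step 5 divides both sides by (y - 3). However, since y = 3, we have (y - 3) = 0. Division by zero is undefined, making this step invalid.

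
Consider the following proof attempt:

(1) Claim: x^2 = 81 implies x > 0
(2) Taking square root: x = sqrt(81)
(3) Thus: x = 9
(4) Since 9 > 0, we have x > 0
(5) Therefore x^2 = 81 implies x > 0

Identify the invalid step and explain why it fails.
Step 2: Taking square root: x = sqrt(81)

Step 2 takes the square root and assumes the positive root only. The equation x^2 = 81 actually has two solutions: x = 9 and x = -9. The proof silently assumes x > 0 without justification, then uses this assumption to conclude x > 0, which is circular. The counterexample x = -9 shows the claim is false.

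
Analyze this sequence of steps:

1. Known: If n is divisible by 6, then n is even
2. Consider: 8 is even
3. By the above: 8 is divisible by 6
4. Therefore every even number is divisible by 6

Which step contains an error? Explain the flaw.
Step 3: By the above: 8 is divisible by 6

Step 3 commits the fallacy of affirming the consequent. The known fact 'divisible by 6 → even' does NOT imply 'even → divisible by 6'. That would be the converse, which is false. For example, 8 is even but 8 ÷ 6 = 1.33, which is not an integer.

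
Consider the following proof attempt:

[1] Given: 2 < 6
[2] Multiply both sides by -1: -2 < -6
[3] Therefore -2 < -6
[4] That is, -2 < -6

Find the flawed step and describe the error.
Step 2: Multiply both sides by -1: -2 < -6

Step 2 multiplies both sides by -1 but fails to reverse the inequality sign. When multiplying (or dividing) an inequality by a negative number, the direction must be reversed. Since 2 < 6, we should get -2 > -6, i.e., -2 > -6.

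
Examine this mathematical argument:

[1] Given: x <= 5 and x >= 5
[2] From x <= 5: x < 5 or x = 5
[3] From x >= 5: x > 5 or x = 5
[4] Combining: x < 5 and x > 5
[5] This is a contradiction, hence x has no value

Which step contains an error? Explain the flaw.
Step 4: Combining: x < 5 and x > 5

Step 4 incorrectly combines the conditions. From x <= 5 and x >= 5, the intersection is x = 5. The error treats the 'or' cases as 'and' requirements. The correct conclusion is that x = 5 is the unique solution, not that no solution exists.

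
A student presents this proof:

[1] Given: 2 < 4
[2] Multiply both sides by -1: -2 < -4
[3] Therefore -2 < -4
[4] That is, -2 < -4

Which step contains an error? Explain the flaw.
Step 2: Multiply both sides by -1: -2 < -4

Step 2 multiplies both sides by -1 but fails to reverse the inequality sign. When multiplying (or dividing) an inequality by a negative number, the direction must be reversed. Since 2 < 4, we should get -2 > -4, i.e., -2 > -4.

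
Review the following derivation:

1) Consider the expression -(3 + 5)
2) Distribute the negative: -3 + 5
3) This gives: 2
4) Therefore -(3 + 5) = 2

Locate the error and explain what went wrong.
Step 2: Distribute the negative: -3 + 5

Step 2 incorrectly distributes the negative sign. The correct distribution is -(3 + 5) = -3 - 5 = -8. The negative must be applied to both terms, not just the first. The error treats -(3 + 5) as -3 + 5, which equals 2 instead of -8.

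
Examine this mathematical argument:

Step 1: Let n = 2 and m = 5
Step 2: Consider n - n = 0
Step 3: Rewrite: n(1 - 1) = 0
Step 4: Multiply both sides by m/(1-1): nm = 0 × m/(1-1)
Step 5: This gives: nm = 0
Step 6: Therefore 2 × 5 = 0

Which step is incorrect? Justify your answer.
Step 4: Multiply both sides by m/(1-1): nm = 0 × m/(1-1)

Step 4 multiplies both sides by m/(1-1). However, 1-1 = 0, so this is multiplication by m/0, which is undefined. We cannot multiply by an undefined expression.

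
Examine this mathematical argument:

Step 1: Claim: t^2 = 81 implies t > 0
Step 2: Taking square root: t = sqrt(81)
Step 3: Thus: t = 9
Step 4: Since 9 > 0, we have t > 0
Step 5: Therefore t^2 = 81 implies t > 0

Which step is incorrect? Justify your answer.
Step 2: Taking square root: t = sqrt(81)

Step 2 takes the square root and assumes the positive root only. The equation t^2 = 81 actually has two solutions: t = 9 and t = -9. The proof silently assumes t > 0 without justification, then uses this assumption to conclude t > 0, which is circular. The counterexample t = -9 shows the claim is false.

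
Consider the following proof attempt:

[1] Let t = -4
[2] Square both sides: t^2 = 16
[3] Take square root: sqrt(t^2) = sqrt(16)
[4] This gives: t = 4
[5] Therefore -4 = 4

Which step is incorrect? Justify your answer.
Step 4: This gives: t = 4

Step 4 incorrectly states that sqrt(t^2) = t. The correct identity is sqrt(t^2) = |t|. Since t = -4 < 0, we have sqrt(t^2) = |-4| = 4, not t = -4.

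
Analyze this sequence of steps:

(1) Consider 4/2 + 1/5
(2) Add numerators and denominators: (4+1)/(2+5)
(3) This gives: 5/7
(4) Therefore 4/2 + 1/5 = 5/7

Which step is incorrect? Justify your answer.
Step 2: Add numerators and denominators: (4+1)/(2+5)

Step 2 incorrectly adds fractions by separately adding numerators and denominators. This is wrong. The correct method requires a common denominator: 4/2 + 1/5 = (4×5 + 1×2)/(2×5) = 22/10 = 11/5. The method used gives 5/7, which is different.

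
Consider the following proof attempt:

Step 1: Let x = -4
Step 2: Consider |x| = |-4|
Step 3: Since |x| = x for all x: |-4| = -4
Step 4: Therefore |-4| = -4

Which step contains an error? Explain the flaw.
Step 3: Since |x| = x for all x: |-4| = -4

Step 3 incorrectly states that |x| = x for all x. The correct definition is |x| = x when x >= 0, and |x| = -x when x < 0. Since -4 < 0, we have |-4| = -(-4) = 4, not -4.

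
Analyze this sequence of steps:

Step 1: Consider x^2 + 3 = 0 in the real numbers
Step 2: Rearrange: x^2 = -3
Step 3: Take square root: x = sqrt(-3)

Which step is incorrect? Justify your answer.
Step 3: Take square root: x = sqrt(-3)

Step 3 takes the square root of -3, which is negative. In the real number system, the square root of a negative number is undefined. The equation x^2 + 3 = 0 has no real solutions. Square roots of negative numbers only exist in the complex numbers.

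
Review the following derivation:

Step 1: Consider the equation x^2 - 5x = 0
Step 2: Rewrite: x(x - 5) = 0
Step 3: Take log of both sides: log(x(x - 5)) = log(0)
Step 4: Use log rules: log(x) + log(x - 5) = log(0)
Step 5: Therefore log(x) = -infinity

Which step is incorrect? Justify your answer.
Step 3: Take log of both sides: log(x(x - 5)) = log(0)

Step 3 takes the logarithm of both sides, resulting in log(0) on the right side. The logarithm is only defined for positive numbers; log(0) is undefined (approaches negative infinity). This operation is invalid.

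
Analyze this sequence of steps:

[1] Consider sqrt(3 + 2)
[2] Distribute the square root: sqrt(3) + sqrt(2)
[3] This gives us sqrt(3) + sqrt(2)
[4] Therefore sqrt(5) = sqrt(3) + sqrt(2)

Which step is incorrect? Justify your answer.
Step 2: Distribute the square root: sqrt(3) + sqrt(2)

Step 2 incorrectly 'distributes' the square root over addition. The square root function does not distribute: sqrt(a + b) ≠ sqrt(a) + sqrt(b). In fact, sqrt(3 + 2) = sqrt(5) ≈ 2.2361, while sqrt(3) + sqrt(2) ≈ 3.1463.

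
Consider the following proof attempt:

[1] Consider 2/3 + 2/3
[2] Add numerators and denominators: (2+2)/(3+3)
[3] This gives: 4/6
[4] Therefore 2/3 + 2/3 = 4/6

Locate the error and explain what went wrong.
Step 2: Add numerators and denominators: (2+2)/(3+3)

Step 2 incorrectly adds fractions by separately adding numerators and denominators. This is wrong. The correct method requires a common denominator: 2/3 + 2/3 = (2×3 + 2×3)/(3×3) = 12/9 = 4/3. The method used gives 4/6, which is different.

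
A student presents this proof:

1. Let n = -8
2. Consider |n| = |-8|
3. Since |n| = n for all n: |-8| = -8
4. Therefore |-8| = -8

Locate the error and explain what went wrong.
Step 3: Since |n| = n for all n: |-8| = -8

Step 3 incorrectly states that |n| = n for all n. The correct definition is |n| = n when n >= 0, and |n| = -n when n < 0. Since -8 < 0, we have |-8| = -(-8) = 8, not -8.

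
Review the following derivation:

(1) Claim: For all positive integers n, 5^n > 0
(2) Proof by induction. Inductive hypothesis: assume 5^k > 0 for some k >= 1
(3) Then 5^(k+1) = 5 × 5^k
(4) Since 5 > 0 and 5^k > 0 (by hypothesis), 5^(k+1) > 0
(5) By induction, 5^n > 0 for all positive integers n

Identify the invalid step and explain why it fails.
Step 5: By induction, 5^n > 0 for all positive integers n

Step 5 concludes the proof by induction, but no base case was ever established. A valid induction proof requires: (1) a base case proving 5^1 > 0, and (2) an inductive step showing IF 5^k > 0 THEN 5^(k+1) > 0. Steps 2-4 correctly establish the inductive step, but without the base case the conclusion in step 5 does not follow.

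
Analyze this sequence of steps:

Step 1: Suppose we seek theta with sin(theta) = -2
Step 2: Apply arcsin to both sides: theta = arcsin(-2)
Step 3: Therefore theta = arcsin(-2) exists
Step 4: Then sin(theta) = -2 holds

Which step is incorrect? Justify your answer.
Step 2: Apply arcsin to both sides: theta = arcsin(-2)

Step 2 applies arcsin to -2. However, arcsin(x) is only defined for x in [-1, 1] because sin(theta) can only produce values in that range. Since |-2| > 1, arcsin(-2) is undefined. There is no angle whose sine equals -2.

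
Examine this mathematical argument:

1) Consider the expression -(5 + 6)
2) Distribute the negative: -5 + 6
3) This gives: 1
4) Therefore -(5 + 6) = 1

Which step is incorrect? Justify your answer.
Step 2: Distribute the negative: -5 + 6

Step 2 incorrectly distributes the negative sign. The correct distribution is -(5 + 6) = -5 - 6 = -11. The negative must be applied to both terms, not just the first. The error treats -(5 + 6) as -5 + 6, which equals 1 instead of -11.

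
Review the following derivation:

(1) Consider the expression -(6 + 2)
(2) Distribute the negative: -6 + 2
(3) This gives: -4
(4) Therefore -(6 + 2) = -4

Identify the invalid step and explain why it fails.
Step 2: Distribute the negative: -6 + 2

Step 2 incorrectly distributes the negative sign. The correct distribution is -(6 + 2) = -6 - 2 = -8. The negative must be applied to both terms, not just the first. The error treats -(6 + 2) as -6 + 2, which equals -4 instead of -8.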